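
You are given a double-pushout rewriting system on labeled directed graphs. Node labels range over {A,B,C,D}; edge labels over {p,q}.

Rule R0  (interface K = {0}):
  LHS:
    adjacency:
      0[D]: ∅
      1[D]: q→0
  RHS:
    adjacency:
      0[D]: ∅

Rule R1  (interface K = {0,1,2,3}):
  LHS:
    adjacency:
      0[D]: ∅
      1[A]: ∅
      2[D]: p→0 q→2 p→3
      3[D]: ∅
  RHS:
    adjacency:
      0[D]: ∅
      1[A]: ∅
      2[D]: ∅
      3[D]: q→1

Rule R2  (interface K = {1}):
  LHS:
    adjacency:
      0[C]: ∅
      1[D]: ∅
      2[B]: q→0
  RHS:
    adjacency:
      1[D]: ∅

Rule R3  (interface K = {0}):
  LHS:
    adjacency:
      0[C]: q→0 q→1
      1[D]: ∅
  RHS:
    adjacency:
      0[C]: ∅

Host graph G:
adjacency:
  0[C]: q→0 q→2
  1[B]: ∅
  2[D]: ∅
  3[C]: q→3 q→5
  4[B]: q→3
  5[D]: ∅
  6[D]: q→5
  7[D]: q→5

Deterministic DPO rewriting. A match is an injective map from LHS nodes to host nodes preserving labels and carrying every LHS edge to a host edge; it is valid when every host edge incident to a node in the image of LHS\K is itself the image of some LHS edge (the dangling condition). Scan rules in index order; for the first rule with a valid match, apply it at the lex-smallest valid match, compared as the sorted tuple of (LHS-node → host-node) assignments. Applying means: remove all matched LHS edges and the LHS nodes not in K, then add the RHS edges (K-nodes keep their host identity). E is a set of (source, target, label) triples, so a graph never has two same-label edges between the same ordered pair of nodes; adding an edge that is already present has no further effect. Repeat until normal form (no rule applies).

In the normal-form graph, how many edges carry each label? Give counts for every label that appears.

Answer: q:1

Rewrite trace:
[0] host  ⇒  8 nodes, 7 edges  {0-q->0 0-q->2 3-q->3 3-q->5 4-q->3 6-q->5 7-q->5}
[1] R0 @ {0↦5, 1↦6}  ⇒  7 nodes, 6 edges  {0-q->0 0-q->2 3-q->3 3-q->5 4-q->3 7-q->5}
[2] R0 @ {0↦5, 1↦7}  ⇒  6 nodes, 5 edges  {0-q->0 0-q->2 3-q->3 3-q->5 4-q->3}
[3] R3 @ {0↦0, 1↦2}  ⇒  5 nodes, 3 edges  {3-q->3 3-q->5 4-q->3}
[4] R3 @ {0↦3, 1↦5}  ⇒  4 nodes, 1 edges  {4-q->3}
final graph: no rule applies after step 4
NF edges: [(4, 3, 'q')]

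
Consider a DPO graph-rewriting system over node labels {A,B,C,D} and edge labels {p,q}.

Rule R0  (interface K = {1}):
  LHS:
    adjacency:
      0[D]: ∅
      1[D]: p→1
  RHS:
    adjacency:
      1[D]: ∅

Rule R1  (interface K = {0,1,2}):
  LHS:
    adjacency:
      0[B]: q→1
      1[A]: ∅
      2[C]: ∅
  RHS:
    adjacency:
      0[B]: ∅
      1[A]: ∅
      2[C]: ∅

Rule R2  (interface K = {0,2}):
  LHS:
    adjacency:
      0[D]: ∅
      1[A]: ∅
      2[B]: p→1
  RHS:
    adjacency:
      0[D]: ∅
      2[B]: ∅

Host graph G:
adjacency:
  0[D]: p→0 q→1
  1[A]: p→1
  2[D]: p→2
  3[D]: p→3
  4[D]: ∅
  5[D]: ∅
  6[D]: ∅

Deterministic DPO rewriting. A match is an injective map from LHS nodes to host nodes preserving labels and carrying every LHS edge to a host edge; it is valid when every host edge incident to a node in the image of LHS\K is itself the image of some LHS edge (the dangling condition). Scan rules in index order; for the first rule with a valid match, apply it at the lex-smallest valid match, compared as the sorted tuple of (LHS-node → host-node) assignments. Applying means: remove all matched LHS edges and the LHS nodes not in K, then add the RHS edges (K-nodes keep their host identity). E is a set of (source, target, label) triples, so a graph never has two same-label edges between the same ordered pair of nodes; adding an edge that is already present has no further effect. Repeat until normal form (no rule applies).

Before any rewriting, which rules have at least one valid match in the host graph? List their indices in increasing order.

R0: 9 valid matches — {0↦4, 1↦0}, {0↦4, 1↦2}, {0↦4, 1↦3} (+6 more)
R1: no valid match — LHS pattern not found
R2: no valid match — LHS pattern not found

Answer: [R0]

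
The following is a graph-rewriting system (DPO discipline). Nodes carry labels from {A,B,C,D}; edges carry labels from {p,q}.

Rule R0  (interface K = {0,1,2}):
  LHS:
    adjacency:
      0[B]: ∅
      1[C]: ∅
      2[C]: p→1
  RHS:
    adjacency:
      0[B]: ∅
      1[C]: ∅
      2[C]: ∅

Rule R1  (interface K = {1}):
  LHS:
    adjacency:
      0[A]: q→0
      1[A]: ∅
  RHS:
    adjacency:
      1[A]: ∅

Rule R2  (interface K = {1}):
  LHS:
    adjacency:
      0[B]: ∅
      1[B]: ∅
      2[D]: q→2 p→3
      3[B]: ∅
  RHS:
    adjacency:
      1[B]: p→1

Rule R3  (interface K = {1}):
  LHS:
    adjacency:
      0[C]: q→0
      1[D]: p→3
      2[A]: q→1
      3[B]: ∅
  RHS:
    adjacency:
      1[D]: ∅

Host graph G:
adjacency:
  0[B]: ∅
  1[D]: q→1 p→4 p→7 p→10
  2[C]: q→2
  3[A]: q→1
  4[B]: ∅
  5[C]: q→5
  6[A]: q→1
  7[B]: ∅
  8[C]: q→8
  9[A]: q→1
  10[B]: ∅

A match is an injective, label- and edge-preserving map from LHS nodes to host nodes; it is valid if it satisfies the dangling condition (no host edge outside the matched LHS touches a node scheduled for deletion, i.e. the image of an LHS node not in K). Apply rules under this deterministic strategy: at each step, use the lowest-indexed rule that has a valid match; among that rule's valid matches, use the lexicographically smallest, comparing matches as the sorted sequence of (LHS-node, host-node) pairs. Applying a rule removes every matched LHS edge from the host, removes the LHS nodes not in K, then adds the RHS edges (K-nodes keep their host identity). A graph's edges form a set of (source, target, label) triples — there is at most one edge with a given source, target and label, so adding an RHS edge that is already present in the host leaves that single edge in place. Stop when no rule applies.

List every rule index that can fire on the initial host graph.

Answer: [R3]

Rewrite trace:
R0: no valid match — LHS pattern not found
R1: no valid match — LHS pattern not found
R2: no valid match — 18 raw matches, all fail dangling condition
R3: 27 valid matches — {0↦2, 1↦1, 2↦3, 3↦4}, {0↦2, 1↦1, 2↦3, 3↦7}, {0↦2, 1↦1, 2↦3, 3↦10} (+24 more)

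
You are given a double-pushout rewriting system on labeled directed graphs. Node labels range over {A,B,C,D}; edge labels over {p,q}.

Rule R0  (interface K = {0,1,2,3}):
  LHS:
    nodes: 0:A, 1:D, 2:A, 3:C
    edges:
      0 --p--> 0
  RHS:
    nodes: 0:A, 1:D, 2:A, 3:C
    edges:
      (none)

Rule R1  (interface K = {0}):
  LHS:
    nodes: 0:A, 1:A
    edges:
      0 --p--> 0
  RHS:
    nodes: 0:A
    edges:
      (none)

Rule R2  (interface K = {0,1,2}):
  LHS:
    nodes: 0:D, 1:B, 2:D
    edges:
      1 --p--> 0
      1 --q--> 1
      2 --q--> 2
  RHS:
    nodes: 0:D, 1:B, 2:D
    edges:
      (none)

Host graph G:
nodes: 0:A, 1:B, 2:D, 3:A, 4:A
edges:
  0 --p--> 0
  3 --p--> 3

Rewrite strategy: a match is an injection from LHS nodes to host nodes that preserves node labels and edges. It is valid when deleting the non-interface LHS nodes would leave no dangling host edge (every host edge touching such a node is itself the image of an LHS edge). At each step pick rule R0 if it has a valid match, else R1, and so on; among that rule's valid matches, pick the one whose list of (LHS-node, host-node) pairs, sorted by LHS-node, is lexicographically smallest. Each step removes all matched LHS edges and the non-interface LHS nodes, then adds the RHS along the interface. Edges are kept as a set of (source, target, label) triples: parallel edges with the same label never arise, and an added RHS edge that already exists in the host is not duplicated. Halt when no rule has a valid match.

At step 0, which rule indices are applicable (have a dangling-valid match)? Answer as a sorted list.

R0: no valid match — LHS pattern not found
R1: 2 valid matches — {0↦0, 1↦4}, {0↦3, 1↦4}
R2: no valid match — LHS pattern not found

Answer: [R1]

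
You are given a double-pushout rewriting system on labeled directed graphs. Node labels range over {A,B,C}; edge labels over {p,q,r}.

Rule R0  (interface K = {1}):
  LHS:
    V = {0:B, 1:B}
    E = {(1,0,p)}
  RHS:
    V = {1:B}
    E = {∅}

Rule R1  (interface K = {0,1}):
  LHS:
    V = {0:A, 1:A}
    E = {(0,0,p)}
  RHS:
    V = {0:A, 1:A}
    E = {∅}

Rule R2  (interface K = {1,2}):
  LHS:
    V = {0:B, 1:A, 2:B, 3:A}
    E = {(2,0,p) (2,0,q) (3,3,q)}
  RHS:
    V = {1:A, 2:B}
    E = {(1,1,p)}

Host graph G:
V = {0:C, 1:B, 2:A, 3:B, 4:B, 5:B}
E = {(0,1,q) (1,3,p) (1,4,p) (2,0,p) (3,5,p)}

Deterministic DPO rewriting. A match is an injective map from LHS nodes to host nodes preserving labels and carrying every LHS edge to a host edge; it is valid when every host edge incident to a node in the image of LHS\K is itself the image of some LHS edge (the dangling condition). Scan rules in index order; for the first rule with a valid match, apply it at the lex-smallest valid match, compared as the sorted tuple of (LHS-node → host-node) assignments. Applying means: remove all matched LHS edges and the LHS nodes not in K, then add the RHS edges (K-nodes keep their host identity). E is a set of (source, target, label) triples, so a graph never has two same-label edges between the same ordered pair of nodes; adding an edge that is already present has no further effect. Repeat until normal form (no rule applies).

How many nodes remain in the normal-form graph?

start.  V:6 E:5  edges: 0-q->1 1-p->3 1-p->4 2-p->0 3-p->5
1. fire R0 via {0↦4, 1↦1}  →  V:5 E:4  edges: 0-q->1 1-p->3 2-p->0 3-p->5
2. fire R0 via {0↦5, 1↦3}  →  V:4 E:3  edges: 0-q->1 1-p->3 2-p->0
3. fire R0 via {0↦3, 1↦1}  →  V:3 E:2  edges: 0-q->1 2-p->0
final graph: no rule applies after step 3
NF nodes: {0:C, 1:B, 2:A}

Answer: 3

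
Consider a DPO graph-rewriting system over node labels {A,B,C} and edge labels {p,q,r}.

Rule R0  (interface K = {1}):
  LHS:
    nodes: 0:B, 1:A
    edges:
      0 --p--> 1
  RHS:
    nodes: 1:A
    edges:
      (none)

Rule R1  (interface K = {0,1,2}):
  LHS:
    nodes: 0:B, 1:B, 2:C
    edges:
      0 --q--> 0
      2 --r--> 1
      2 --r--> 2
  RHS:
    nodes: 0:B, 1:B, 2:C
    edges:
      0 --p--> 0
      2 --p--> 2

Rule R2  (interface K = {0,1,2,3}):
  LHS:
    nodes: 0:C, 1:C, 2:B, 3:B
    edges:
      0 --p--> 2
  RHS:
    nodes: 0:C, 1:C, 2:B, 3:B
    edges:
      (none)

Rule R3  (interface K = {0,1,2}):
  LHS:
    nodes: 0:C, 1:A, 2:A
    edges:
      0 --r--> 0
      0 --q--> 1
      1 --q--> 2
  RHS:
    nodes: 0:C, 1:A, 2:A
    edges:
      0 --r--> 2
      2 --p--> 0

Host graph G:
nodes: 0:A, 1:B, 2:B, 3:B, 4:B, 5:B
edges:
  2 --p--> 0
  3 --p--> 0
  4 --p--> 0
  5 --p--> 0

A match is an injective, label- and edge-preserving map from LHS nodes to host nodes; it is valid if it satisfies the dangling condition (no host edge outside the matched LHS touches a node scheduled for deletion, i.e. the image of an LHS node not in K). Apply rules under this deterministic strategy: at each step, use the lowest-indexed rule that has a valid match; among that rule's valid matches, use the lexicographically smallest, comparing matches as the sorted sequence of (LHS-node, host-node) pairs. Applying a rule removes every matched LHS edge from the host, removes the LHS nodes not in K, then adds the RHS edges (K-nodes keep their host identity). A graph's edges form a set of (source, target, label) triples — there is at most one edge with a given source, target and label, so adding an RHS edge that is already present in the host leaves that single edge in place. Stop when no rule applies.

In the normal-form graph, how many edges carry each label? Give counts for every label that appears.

[0] host  ⇒  6 nodes, 4 edges  {2-p->0 3-p->0 4-p->0 5-p->0}
[1] R0 @ {0↦2, 1↦0}  ⇒  5 nodes, 3 edges  {3-p->0 4-p->0 5-p->0}
[2] R0 @ {0↦3, 1↦0}  ⇒  4 nodes, 2 edges  {4-p->0 5-p->0}
[3] R0 @ {0↦4, 1↦0}  ⇒  3 nodes, 1 edges  {5-p->0}
[4] R0 @ {0↦5, 1↦0}  ⇒  2 nodes, 0 edges  {∅}
halt: no rule applies after step 4
NF edges: []

Answer: (no edges)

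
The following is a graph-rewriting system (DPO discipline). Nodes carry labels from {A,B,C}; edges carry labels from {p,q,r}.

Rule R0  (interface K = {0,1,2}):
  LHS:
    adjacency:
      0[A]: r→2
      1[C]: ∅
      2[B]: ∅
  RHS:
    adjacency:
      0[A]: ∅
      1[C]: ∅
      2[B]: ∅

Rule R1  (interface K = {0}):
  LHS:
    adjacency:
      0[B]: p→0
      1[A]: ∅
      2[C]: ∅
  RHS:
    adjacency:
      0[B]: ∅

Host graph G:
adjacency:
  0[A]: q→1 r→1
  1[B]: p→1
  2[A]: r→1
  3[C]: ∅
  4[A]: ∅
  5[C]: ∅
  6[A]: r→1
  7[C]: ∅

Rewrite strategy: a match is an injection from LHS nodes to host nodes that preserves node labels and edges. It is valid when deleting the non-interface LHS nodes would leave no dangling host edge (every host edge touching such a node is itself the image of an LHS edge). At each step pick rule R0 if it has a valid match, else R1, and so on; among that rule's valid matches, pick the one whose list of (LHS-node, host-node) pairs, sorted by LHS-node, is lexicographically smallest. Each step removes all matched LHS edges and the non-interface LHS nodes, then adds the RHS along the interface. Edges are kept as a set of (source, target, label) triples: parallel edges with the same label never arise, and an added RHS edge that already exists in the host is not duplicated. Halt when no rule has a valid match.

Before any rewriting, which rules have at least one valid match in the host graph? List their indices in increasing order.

R0: 9 valid matches — {0↦0, 1↦3, 2↦1}, {0↦0, 1↦5, 2↦1}, {0↦0, 1↦7, 2↦1} (+6 more)
R1: 3 valid matches — {0↦1, 1↦4, 2↦3}, {0↦1, 1↦4, 2↦5}, {0↦1, 1↦4, 2↦7}

Answer: [R0,R1]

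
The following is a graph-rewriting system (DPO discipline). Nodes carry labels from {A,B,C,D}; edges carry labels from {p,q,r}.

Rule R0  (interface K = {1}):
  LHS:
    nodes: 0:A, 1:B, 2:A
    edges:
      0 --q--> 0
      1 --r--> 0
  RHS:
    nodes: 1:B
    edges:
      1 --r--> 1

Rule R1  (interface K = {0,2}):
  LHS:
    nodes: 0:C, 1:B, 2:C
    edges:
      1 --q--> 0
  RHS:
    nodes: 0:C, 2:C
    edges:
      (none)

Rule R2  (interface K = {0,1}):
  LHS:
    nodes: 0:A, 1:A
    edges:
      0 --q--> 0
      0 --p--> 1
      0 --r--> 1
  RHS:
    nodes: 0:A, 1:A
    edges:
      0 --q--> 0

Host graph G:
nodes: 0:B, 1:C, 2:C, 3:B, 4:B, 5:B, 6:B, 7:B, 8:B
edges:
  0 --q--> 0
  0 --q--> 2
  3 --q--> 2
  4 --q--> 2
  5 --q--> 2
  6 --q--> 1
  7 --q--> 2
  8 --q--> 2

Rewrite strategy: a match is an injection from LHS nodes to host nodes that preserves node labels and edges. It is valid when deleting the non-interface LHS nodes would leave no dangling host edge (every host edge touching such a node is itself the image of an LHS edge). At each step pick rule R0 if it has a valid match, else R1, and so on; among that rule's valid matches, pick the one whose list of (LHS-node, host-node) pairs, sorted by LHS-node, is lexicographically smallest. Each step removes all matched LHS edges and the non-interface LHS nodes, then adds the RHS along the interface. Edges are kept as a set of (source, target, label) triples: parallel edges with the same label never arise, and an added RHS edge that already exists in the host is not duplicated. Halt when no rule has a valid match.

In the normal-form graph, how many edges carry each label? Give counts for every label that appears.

start.  V:9 E:8  edges: 0-q->0 0-q->2 3-q->2 4-q->2 5-q->2 6-q->1 7-q->2 8-q->2
1. fire R1 via {0↦1, 1↦6, 2↦2}  →  V:8 E:7  edges: 0-q->0 0-q->2 3-q->2 4-q->2 5-q->2 7-q->2 8-q->2
2. fire R1 via {0↦2, 1↦3, 2↦1}  →  V:7 E:6  edges: 0-q->0 0-q->2 4-q->2 5-q->2 7-q->2 8-q->2
3. fire R1 via {0↦2, 1↦4, 2↦1}  →  V:6 E:5  edges: 0-q->0 0-q->2 5-q->2 7-q->2 8-q->2
4. fire R1 via {0↦2, 1↦5, 2↦1}  →  V:5 E:4  edges: 0-q->0 0-q->2 7-q->2 8-q->2
5. fire R1 via {0↦2, 1↦7, 2↦1}  →  V:4 E:3  edges: 0-q->0 0-q->2 8-q->2
6. fire R1 via {0↦2, 1↦8, 2↦1}  →  V:3 E:2  edges: 0-q->0 0-q->2
final graph: no rule applies after step 6
NF edges: [(0, 0, 'q'), (0, 2, 'q')]

Answer: q:2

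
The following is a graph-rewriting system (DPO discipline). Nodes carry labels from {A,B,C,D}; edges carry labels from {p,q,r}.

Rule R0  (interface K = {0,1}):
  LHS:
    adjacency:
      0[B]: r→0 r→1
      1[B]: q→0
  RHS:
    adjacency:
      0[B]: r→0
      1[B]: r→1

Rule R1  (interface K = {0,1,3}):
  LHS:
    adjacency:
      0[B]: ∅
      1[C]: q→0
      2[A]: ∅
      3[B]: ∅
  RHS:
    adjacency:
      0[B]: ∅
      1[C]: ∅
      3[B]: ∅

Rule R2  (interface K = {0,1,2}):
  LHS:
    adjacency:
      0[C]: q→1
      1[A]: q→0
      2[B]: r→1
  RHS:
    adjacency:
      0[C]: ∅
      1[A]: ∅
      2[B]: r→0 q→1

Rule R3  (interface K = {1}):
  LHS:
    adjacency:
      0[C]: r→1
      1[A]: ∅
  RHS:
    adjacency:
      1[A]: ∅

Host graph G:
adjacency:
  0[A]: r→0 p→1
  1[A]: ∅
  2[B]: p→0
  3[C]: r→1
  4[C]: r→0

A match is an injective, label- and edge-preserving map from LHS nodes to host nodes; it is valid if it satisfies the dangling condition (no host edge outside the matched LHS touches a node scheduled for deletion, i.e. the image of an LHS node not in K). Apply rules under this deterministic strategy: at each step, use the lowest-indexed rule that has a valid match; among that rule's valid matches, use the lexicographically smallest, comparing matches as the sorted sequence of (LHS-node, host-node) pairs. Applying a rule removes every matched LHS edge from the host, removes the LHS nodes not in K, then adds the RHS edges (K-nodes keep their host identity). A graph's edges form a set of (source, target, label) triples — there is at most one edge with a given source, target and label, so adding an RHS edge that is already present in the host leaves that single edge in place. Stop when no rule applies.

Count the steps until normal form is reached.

Answer: 2

Derivation:
initial: |V|=5 |E|=5  E = 0-r->0 0-p->1 2-p->0 3-r->1 4-r->0
step 1: apply R3 at {0↦3, 1↦1}  → |V|=4 |E|=4  E = 0-r->0 0-p->1 2-p->0 4-r->0
step 2: apply R3 at {0↦4, 1↦0}  → |V|=3 |E|=3  E = 0-r->0 0-p->1 2-p->0
normal form: no rule applies after step 2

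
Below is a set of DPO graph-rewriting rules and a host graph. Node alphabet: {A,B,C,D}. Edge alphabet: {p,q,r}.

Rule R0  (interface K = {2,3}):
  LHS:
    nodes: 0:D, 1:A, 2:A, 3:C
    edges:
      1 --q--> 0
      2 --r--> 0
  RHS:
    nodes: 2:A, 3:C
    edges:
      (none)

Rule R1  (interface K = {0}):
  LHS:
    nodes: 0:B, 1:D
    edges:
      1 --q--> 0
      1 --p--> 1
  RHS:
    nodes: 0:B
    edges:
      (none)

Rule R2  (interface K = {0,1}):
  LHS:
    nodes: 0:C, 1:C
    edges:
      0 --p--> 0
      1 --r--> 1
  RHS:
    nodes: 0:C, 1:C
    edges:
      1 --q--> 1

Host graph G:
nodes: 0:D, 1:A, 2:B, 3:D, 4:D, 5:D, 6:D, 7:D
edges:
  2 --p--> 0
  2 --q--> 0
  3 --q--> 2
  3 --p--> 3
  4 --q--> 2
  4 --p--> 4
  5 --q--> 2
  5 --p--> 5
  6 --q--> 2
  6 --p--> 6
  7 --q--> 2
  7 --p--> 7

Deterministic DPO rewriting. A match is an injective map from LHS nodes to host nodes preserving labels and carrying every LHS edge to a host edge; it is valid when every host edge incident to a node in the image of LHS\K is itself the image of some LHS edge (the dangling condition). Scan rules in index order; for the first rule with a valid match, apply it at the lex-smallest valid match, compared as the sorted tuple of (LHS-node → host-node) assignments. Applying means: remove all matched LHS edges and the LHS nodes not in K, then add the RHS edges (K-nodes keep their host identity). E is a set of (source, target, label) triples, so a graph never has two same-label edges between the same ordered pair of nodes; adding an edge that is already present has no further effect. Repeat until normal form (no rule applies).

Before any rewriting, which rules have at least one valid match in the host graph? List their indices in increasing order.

R0: no valid match — LHS pattern not found
R1: 5 valid matches — {0↦2, 1↦3}, {0↦2, 1↦4}, {0↦2, 1↦5} (+2 more)
R2: no valid match — LHS pattern not found

Answer: [R1]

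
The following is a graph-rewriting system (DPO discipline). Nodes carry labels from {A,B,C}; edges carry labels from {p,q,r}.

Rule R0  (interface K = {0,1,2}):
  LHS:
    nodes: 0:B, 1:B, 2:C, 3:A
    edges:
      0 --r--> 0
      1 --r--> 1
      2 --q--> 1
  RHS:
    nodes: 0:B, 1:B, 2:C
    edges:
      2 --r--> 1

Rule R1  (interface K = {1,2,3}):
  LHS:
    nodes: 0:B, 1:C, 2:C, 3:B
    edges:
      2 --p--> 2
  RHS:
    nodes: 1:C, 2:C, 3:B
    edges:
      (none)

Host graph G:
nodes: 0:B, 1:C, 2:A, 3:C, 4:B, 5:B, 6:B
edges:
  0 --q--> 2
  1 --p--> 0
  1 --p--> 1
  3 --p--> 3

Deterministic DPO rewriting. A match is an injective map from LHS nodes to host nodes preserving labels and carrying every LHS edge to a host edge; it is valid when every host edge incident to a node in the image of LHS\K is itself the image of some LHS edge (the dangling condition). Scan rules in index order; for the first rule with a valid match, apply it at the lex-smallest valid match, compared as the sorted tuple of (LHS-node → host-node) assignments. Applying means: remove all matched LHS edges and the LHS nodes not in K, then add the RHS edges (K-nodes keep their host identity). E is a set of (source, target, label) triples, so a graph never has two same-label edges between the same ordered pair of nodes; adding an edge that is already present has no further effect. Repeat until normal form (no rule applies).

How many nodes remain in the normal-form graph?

Answer: 5

Rewrite trace:
[0] host  ⇒  7 nodes, 4 edges  {0-q->2 1-p->0 1-p->1 3-p->3}
[1] R1 @ {0↦4, 1↦1, 2↦3, 3↦0}  ⇒  6 nodes, 3 edges  {0-q->2 1-p->0 1-p->1}
[2] R1 @ {0↦5, 1↦3, 2↦1, 3↦0}  ⇒  5 nodes, 2 edges  {0-q->2 1-p->0}
normal form: no rule applies after step 2
NF nodes: {0:B, 1:C, 2:A, 3:C, 6:B}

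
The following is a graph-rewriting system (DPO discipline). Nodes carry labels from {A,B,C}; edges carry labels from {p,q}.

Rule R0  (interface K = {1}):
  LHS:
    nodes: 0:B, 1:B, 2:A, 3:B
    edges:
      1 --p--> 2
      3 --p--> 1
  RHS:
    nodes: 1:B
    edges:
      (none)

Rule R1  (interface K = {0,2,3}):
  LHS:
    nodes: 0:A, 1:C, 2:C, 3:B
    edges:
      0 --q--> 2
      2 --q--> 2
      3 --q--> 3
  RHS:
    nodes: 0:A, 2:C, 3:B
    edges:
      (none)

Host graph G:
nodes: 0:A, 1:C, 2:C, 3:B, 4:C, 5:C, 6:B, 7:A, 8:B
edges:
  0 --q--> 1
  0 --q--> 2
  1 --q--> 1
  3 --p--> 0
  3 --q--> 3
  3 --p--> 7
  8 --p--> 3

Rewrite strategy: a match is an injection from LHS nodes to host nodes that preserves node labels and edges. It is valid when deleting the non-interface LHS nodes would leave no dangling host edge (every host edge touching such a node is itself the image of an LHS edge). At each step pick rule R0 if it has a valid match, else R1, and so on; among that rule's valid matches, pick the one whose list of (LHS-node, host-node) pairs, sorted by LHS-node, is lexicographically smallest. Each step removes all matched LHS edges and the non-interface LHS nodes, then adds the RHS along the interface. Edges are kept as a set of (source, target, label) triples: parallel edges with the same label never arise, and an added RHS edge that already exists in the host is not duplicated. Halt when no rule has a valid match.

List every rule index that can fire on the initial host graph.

Answer: [R0,R1]

Derivation:
R0: 1 valid match — {0↦6, 1↦3, 2↦7, 3↦8}
R1: 2 valid matches — {0↦0, 1↦4, 2↦1, 3↦3}, {0↦0, 1↦5, 2↦1, 3↦3}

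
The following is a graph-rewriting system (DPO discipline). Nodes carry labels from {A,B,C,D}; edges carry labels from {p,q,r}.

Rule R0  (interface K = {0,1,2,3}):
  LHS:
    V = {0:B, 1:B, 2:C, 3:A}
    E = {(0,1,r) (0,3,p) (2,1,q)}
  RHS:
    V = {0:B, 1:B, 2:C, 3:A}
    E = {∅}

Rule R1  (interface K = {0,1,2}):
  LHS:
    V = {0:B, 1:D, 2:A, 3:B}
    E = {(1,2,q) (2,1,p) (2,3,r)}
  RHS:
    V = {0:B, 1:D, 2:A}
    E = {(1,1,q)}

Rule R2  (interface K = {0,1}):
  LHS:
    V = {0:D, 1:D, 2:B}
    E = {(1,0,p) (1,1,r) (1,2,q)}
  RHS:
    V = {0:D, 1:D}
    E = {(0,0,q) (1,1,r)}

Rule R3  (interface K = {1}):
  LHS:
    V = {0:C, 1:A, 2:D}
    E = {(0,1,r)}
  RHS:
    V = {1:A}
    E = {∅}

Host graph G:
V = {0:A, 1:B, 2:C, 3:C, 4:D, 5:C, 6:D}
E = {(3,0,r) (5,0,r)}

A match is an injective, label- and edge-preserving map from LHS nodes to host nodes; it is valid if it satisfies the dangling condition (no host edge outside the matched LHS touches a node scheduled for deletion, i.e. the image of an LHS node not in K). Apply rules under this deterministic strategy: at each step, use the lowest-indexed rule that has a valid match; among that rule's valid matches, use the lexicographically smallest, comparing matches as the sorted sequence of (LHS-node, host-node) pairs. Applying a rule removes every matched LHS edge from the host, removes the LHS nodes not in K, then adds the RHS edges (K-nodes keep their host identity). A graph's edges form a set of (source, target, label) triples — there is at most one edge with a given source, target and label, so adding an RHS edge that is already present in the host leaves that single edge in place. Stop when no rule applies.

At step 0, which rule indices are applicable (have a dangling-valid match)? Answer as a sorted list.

Answer: [R3]

Rewrite trace:
R0: no valid match — LHS pattern not found
R1: no valid match — LHS pattern not found
R2: no valid match — LHS pattern not found
R3: 4 valid matches — {0↦3, 1↦0, 2↦4}, {0↦3, 1↦0, 2↦6}, {0↦5, 1↦0, 2↦4} (+1 more)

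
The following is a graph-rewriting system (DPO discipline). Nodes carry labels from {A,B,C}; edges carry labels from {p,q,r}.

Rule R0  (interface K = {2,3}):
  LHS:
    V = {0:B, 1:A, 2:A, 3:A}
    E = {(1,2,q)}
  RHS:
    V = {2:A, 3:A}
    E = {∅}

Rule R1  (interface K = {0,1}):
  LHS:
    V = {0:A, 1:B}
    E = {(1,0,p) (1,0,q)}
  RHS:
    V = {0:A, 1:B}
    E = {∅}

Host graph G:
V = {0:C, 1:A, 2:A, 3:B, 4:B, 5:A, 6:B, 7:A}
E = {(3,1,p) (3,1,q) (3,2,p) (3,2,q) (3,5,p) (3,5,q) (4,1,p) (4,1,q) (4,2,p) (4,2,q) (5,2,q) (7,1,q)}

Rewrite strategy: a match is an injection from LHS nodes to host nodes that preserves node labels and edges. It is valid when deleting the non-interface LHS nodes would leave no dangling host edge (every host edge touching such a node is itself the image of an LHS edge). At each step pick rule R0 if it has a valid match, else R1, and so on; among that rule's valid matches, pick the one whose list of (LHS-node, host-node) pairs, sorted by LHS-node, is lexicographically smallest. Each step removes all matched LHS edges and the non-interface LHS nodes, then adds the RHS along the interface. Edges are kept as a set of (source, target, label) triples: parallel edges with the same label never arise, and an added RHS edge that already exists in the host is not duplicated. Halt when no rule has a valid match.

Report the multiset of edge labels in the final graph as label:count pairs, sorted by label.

[0] host  ⇒  8 nodes, 12 edges  {3-p->1 3-q->1 3-p->2 3-q->2 3-p->5 3-q->5 4-p->1 4-q->1 4-p->2 4-q->2 5-q->2 7-q->1}
[1] R0 @ {0↦6, 1↦7, 2↦1, 3↦2}  ⇒  6 nodes, 11 edges  {3-p->1 3-q->1 3-p->2 3-q->2 3-p->5 3-q->5 4-p->1 4-q->1 4-p->2 4-q->2 5-q->2}
[2] R1 @ {0↦1, 1↦3}  ⇒  6 nodes, 9 edges  {3-p->2 3-q->2 3-p->5 3-q->5 4-p->1 4-q->1 4-p->2 4-q->2 5-q->2}
[3] R1 @ {0↦1, 1↦4}  ⇒  6 nodes, 7 edges  {3-p->2 3-q->2 3-p->5 3-q->5 4-p->2 4-q->2 5-q->2}
[4] R1 @ {0↦2, 1↦3}  ⇒  6 nodes, 5 edges  {3-p->5 3-q->5 4-p->2 4-q->2 5-q->2}
[5] R1 @ {0↦2, 1↦4}  ⇒  6 nodes, 3 edges  {3-p->5 3-q->5 5-q->2}
[6] R1 @ {0↦5, 1↦3}  ⇒  6 nodes, 1 edges  {5-q->2}
[7] R0 @ {0↦3, 1↦5, 2↦2, 3↦1}  ⇒  4 nodes, 0 edges  {∅}
normal form: no rule applies after step 7
NF edges: []

Answer: (no edges)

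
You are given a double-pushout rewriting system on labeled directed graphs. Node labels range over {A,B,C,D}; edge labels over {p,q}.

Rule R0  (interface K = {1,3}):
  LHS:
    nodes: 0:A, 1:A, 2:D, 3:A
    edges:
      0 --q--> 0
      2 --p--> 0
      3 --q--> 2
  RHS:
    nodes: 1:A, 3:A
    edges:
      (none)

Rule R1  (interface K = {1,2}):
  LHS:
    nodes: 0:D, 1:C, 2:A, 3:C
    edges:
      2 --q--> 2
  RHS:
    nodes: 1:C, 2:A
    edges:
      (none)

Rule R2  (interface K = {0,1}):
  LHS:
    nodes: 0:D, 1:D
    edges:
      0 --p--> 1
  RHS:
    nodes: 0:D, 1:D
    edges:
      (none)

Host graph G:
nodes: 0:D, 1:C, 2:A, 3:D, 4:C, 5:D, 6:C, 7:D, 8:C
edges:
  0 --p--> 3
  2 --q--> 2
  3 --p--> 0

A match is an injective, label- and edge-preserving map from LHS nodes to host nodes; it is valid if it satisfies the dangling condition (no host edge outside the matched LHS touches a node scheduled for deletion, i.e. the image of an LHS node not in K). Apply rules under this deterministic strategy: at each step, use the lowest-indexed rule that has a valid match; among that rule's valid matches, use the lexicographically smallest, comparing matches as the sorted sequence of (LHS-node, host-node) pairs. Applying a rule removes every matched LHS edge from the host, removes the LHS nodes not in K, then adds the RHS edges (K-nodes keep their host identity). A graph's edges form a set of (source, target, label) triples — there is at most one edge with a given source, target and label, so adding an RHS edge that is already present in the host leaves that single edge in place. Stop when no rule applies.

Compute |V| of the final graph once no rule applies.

Answer: 7

Steps:
start.  V:9 E:3  edges: 0-p->3 2-q->2 3-p->0
1. fire R1 via {0↦5, 1↦1, 2↦2, 3↦4}  →  V:7 E:2  edges: 0-p->3 3-p->0
2. fire R2 via {0↦0, 1↦3}  →  V:7 E:1  edges: 3-p->0
3. fire R2 via {0↦3, 1↦0}  →  V:7 E:0  edges: ∅
normal form: no rule applies after step 3
NF nodes: {0:D, 1:C, 2:A, 3:D, 6:C, 7:D, 8:C}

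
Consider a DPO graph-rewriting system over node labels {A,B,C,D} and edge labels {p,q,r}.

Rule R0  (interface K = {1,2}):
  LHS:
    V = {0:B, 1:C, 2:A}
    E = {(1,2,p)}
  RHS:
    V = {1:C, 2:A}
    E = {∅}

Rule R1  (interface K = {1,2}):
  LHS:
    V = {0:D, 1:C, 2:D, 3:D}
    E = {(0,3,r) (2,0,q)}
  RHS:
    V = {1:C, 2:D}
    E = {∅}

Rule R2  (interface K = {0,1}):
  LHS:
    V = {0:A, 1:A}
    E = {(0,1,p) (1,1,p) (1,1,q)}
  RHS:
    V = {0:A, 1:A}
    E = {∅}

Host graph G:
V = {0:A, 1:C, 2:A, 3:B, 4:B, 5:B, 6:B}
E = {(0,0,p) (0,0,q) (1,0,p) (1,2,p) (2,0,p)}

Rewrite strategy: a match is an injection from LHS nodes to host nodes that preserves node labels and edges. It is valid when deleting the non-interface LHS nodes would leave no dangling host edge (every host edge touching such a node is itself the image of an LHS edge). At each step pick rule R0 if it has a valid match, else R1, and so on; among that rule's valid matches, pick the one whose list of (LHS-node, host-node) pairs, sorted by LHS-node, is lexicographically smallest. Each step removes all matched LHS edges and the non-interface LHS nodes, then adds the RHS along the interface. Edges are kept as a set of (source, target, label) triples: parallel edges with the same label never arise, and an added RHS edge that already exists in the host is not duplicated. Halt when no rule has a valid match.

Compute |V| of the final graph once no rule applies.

Answer: 5

Steps:
[0] host  ⇒  7 nodes, 5 edges  {0-p->0 0-q->0 1-p->0 1-p->2 2-p->0}
[1] R0 @ {0↦3, 1↦1, 2↦0}  ⇒  6 nodes, 4 edges  {0-p->0 0-q->0 1-p->2 2-p->0}
[2] R0 @ {0↦4, 1↦1, 2↦2}  ⇒  5 nodes, 3 edges  {0-p->0 0-q->0 2-p->0}
[3] R2 @ {0↦2, 1↦0}  ⇒  5 nodes, 0 edges  {∅}
final graph: no rule applies after step 3
NF nodes: {0:A, 1:C, 2:A, 5:B, 6:B}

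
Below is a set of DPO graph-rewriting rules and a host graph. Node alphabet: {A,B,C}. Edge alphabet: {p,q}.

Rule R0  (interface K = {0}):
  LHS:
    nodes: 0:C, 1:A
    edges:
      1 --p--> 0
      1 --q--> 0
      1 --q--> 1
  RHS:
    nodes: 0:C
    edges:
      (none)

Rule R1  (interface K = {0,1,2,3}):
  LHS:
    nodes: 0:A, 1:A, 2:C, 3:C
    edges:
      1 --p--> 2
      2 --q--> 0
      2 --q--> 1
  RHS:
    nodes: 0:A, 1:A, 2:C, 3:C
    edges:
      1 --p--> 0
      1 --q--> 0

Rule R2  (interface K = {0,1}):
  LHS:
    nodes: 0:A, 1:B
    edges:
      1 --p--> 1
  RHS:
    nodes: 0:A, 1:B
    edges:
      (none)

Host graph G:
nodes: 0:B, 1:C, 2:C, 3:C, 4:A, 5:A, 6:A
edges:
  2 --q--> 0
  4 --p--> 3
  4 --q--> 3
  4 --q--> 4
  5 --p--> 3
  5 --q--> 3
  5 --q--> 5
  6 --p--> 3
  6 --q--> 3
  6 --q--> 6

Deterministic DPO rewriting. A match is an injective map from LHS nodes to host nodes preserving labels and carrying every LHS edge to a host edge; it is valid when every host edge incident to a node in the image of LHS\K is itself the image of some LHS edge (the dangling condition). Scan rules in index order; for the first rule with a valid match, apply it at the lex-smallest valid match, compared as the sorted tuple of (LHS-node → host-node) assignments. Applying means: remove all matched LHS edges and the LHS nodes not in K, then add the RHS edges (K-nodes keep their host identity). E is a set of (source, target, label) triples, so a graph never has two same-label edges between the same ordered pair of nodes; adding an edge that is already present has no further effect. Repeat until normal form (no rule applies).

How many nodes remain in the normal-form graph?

Answer: 4

Rewrite trace:
start.  V:7 E:10  edges: 2-q->0 4-p->3 4-q->3 4-q->4 5-p->3 5-q->3 5-q->5 6-p->3 6-q->3 6-q->6
1. fire R0 via {0↦3, 1↦4}  →  V:6 E:7  edges: 2-q->0 5-p->3 5-q->3 5-q->5 6-p->3 6-q->3 6-q->6
2. fire R0 via {0↦3, 1↦5}  →  V:5 E:4  edges: 2-q->0 6-p->3 6-q->3 6-q->6
3. fire R0 via {0↦3, 1↦6}  →  V:4 E:1  edges: 2-q->0
normal form: no rule applies after step 3
NF nodes: {0:B, 1:C, 2:C, 3:C}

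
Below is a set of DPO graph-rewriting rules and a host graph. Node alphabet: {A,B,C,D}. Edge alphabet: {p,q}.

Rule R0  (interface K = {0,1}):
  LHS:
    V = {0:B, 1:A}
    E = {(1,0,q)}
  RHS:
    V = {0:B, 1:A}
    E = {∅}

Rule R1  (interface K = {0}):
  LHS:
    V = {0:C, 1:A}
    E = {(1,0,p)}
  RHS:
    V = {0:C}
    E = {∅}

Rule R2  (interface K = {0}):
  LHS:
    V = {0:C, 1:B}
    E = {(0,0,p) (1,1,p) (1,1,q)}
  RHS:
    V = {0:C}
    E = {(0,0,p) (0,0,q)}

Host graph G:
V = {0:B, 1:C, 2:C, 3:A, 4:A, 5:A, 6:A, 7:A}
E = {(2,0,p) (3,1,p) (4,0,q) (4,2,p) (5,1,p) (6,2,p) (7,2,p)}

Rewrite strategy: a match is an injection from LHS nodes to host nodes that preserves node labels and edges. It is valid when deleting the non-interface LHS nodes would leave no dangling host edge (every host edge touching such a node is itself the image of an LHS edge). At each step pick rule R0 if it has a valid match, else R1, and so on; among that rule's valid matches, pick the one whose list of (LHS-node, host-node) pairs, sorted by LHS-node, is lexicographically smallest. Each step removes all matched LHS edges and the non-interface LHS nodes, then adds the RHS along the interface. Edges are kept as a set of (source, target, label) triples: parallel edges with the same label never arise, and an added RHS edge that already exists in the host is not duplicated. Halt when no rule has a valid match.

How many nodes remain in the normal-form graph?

Answer: 3

Steps:
[0] host  ⇒  8 nodes, 7 edges  {2-p->0 3-p->1 4-q->0 4-p->2 5-p->1 6-p->2 7-p->2}
[1] R0 @ {0↦0, 1↦4}  ⇒  8 nodes, 6 edges  {2-p->0 3-p->1 4-p->2 5-p->1 6-p->2 7-p->2}
[2] R1 @ {0↦1, 1↦3}  ⇒  7 nodes, 5 edges  {2-p->0 4-p->2 5-p->1 6-p->2 7-p->2}
[3] R1 @ {0↦1, 1↦5}  ⇒  6 nodes, 4 edges  {2-p->0 4-p->2 6-p->2 7-p->2}
[4] R1 @ {0↦2, 1↦4}  ⇒  5 nodes, 3 edges  {2-p->0 6-p->2 7-p->2}
[5] R1 @ {0↦2, 1↦6}  ⇒  4 nodes, 2 edges  {2-p->0 7-p->2}
[6] R1 @ {0↦2, 1↦7}  ⇒  3 nodes, 1 edges  {2-p->0}
final graph: no rule applies after step 6
NF nodes: {0:B, 1:C, 2:C}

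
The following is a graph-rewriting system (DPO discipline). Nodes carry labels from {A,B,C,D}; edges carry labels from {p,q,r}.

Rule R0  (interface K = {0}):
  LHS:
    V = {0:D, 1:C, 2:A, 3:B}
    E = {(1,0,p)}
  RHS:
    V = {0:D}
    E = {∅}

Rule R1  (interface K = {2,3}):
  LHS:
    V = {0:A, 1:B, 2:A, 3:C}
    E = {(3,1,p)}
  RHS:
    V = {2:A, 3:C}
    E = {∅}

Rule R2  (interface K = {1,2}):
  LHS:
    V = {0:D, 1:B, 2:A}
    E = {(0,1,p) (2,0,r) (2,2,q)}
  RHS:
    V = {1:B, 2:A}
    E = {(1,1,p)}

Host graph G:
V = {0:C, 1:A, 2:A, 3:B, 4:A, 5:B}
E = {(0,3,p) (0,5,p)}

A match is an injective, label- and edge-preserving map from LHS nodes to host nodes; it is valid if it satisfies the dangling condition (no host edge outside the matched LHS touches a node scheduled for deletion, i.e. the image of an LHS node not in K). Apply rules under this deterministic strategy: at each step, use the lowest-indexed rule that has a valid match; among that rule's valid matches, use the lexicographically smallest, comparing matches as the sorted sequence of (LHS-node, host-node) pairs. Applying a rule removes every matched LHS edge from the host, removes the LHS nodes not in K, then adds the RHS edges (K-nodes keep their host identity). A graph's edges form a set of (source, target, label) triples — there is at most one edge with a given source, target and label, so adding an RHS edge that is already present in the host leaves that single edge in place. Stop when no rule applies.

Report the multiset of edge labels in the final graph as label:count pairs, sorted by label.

Answer: (no edges)

Derivation:
start.  V:6 E:2  edges: 0-p->3 0-p->5
1. fire R1 via {0↦1, 1↦3, 2↦2, 3↦0}  →  V:4 E:1  edges: 0-p->5
2. fire R1 via {0↦2, 1↦5, 2↦4, 3↦0}  →  V:2 E:0  edges: ∅
halt: no rule applies after step 2
NF edges: []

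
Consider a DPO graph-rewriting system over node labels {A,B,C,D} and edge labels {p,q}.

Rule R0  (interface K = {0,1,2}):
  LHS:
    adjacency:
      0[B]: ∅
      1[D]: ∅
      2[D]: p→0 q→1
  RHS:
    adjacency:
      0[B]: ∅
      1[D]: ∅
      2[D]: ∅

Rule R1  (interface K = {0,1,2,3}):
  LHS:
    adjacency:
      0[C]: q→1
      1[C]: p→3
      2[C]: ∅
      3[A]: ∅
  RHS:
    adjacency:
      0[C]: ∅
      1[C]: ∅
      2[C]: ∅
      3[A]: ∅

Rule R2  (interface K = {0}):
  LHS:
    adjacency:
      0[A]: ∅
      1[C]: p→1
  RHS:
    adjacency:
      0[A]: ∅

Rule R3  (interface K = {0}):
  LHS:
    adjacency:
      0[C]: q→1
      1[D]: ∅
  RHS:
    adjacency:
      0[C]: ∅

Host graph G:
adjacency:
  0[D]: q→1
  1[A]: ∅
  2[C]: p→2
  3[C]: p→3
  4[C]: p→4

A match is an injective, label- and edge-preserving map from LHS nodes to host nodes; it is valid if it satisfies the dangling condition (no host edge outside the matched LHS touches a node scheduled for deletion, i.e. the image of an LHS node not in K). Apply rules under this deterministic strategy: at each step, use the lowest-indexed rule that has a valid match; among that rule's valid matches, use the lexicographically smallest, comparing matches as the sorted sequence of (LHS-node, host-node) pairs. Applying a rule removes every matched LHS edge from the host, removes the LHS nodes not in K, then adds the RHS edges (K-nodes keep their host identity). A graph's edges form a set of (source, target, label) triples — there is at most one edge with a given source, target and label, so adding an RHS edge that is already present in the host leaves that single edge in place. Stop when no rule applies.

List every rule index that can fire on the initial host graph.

R0: no valid match — LHS pattern not found
R1: no valid match — LHS pattern not found
R2: 3 valid matches — {0↦1, 1↦2}, {0↦1, 1↦3}, {0↦1, 1↦4}
R3: no valid match — LHS pattern not found

Answer: [R2]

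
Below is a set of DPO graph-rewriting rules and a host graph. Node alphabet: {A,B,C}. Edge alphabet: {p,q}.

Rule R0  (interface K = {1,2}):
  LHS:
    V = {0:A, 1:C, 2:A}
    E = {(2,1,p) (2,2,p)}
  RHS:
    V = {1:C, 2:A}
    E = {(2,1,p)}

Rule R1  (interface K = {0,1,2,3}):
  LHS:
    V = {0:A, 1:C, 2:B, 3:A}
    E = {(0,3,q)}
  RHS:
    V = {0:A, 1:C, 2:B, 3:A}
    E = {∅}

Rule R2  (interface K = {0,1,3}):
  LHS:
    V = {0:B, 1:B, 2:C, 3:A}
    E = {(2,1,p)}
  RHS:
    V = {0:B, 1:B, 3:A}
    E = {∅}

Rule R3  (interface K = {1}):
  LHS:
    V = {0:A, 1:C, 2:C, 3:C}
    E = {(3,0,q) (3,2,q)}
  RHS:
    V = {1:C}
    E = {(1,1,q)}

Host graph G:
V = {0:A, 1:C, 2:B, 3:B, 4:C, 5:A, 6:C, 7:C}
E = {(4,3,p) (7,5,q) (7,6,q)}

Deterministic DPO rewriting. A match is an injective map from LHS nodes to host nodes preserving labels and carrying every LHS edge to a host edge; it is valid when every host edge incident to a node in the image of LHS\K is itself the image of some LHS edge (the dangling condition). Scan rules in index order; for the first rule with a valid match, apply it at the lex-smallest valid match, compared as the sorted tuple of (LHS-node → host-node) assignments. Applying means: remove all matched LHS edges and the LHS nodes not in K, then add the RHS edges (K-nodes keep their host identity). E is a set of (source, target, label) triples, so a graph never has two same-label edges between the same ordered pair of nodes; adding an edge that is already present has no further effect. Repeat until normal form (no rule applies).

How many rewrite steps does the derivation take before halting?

Answer: 2

Rewrite trace:
start.  V:8 E:3  edges: 4-p->3 7-q->5 7-q->6
1. fire R2 via {0↦2, 1↦3, 2↦4, 3↦0}  →  V:7 E:2  edges: 7-q->5 7-q->6
2. fire R3 via {0↦5, 1↦1, 2↦6, 3↦7}  →  V:4 E:1  edges: 1-q->1
normal form: no rule applies after step 2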